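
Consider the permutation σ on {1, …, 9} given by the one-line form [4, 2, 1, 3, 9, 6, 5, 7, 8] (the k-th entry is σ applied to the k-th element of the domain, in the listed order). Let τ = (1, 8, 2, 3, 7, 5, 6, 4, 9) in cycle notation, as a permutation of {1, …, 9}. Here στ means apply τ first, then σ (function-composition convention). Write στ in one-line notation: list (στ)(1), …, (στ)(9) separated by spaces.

7 1 5 8 6 3 9 2 4

(στ)(x) = σ(τ(x)). Computing each image: σ(τ(1)) = σ(8) = 7, σ(τ(2)) = σ(3) = 1, σ(τ(3)) = σ(7) = 5, σ(τ(4)) = σ(9) = 8, σ(τ(5)) = σ(6) = 6, σ(τ(6)) = σ(4) = 3, σ(τ(7)) = σ(5) = 9, σ(τ(8)) = σ(2) = 2, σ(τ(9)) = σ(1) = 4.
Hence στ = [7 1 5 8 6 3 9 2 4].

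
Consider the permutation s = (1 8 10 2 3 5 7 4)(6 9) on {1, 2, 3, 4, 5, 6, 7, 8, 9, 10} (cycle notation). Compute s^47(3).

2

3 lies in the 8-cycle (1 8 10 2 3 5 7 4).
Since the cycle has length 8, s^47 acts on it the same as s^7 (47 mod 8 = 7).
Stepping 7 places around the cycle: 3 → 5 → 7 → 4 → 1 → 8 → 10 → 2.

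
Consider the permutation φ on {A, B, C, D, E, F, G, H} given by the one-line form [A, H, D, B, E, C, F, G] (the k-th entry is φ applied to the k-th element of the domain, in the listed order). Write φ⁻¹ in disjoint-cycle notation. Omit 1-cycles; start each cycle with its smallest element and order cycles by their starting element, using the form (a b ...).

First write φ in disjoint cycles: (B H G F C D).
Reversing each cycle (and rotating so the smallest element leads) gives φ⁻¹ = (B D C F G H).

(B D C F G H)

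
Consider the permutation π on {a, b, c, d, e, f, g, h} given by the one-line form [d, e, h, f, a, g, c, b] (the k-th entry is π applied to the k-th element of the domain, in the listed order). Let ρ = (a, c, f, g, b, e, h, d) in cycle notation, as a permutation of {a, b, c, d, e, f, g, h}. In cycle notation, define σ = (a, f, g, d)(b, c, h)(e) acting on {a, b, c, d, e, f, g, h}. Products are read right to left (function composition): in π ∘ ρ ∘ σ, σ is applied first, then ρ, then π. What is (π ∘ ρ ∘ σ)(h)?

Chase h: σ(h) = b; ρ(b) = e; π(e) = a. Hence (π ∘ ρ ∘ σ)(h) = a.

a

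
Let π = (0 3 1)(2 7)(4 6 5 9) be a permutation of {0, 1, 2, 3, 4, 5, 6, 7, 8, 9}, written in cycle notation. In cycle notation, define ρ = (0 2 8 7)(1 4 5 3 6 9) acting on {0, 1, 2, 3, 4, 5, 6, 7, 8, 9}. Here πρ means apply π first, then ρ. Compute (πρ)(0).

6

π(0) = 3, then ρ(3) = 6; composing gives (πρ)(0) = 6.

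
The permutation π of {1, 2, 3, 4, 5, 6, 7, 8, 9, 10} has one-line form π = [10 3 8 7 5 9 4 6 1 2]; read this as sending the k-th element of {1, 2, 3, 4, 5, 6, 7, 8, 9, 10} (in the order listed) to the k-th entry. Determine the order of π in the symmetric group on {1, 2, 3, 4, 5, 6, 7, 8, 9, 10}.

The disjoint-cycle form of π has cycle lengths 7, 2, 1.
Since disjoint cycles commute, ord(π) = lcm(7, 2) = 14.

14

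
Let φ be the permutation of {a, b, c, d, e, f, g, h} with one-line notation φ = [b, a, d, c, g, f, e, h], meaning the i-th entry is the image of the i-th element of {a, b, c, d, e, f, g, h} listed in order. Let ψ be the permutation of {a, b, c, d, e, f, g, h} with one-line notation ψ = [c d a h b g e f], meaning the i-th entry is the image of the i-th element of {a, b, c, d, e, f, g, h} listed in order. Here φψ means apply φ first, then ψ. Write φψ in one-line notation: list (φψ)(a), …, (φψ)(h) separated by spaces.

d c h a e g b f

Chase each element through φ then ψ: a → b → d; b → a → c; c → d → h; d → c → a; e → g → e; f → f → g; g → e → b; h → h → f.
Collecting the images, φψ = [d c h a e g b f].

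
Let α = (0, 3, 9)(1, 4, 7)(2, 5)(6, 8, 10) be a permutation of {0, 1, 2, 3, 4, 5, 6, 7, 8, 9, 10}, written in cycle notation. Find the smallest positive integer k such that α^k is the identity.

6

The cycle type of α is (3, 3, 3, 2).
The order is lcm(3, 3, 3, 2) = 6.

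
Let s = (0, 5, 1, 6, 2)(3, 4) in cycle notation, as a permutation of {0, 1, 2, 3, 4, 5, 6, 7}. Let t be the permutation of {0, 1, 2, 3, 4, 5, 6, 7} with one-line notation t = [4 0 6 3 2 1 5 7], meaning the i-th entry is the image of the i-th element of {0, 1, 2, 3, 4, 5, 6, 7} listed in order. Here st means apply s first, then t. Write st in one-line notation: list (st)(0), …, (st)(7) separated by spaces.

1 5 4 2 3 0 6 7

(st)(x) = t(s(x)). Computing each image: t(s(0)) = t(5) = 1, t(s(1)) = t(6) = 5, t(s(2)) = t(0) = 4, t(s(3)) = t(4) = 2, t(s(4)) = t(3) = 3, t(s(5)) = t(1) = 0, t(s(6)) = t(2) = 6, t(s(7)) = t(7) = 7.
Hence st = [1 5 4 2 3 0 6 7].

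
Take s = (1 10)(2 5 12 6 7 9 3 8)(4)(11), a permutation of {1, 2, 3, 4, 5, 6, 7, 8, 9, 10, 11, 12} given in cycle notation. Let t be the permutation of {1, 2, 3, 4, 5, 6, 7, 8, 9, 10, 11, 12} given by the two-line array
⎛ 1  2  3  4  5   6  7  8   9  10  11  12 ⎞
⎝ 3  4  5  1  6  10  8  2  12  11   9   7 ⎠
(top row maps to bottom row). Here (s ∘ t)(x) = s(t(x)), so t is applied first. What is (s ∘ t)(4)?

First apply t: t(4) = 1, then s(1) = 10. Thus (s ∘ t)(4) = 10.

10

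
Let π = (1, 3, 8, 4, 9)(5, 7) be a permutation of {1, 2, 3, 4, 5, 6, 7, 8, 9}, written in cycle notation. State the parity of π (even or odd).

odd

The cycle lengths are 5, 2, 1, 1.
A cycle of length ℓ contributes ℓ−1 transpositions, so π is a product of 4 + 1 = 5 transpositions — odd.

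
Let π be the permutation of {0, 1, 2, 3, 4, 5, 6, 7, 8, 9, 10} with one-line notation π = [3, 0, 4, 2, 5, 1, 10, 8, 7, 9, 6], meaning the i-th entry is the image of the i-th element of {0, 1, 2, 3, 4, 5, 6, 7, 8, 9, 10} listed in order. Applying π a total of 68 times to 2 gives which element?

Tracing 2 → 4 → … returns to 2 after 6 steps, so 2 lies in a 6-cycle (0, 3, 2, 4, 5, 1).
On a 6-cycle, π^6 is the identity, so π^68 = π^2 there (68 ≡ 2 mod 6).
Advancing 2 steps from 2: 2 → 4 → 5.

5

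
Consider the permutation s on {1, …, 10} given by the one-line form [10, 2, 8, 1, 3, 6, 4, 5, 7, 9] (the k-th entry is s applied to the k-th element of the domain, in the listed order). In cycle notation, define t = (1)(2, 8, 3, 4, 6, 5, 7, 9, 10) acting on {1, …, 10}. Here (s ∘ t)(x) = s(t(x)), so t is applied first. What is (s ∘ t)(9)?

9

(s ∘ t)(9) = s(t(9)). t(9) = 10, then s(10) = 9. So (s ∘ t)(9) = 9.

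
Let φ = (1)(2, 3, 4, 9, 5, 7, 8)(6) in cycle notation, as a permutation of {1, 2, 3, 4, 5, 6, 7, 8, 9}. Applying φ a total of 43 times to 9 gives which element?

5

9 lies in the 7-cycle (2, 3, 4, 9, 5, 7, 8).
Powers repeat with period 7 on this cycle, and 43 mod 7 = 1, so φ^43(9) = φ^1(9).
Advancing 1 step from 9: 9 → 5.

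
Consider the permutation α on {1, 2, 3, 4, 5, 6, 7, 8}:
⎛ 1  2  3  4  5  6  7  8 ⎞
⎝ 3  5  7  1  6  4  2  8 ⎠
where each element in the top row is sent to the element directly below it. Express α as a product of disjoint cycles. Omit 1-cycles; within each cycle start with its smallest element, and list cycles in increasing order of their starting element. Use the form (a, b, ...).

(1, 3, 7, 2, 5, 6, 4)

Start at 1 and follow images: 1 → 3 → 7 → 2 → 5 → 6 → 4 → 1, giving the cycle (1, 3, 7, 2, 5, 6, 4).
Continuing from each remaining unvisited element yields (1, 3, 7, 2, 5, 6, 4).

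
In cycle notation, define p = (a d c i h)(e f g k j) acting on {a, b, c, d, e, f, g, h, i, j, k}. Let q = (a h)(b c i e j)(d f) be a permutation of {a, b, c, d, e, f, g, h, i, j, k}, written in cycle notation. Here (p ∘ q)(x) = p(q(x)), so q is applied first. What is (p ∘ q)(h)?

(p ∘ q)(h) = p(q(h)). q(h) = a, then p(a) = d. So (p ∘ q)(h) = d.

d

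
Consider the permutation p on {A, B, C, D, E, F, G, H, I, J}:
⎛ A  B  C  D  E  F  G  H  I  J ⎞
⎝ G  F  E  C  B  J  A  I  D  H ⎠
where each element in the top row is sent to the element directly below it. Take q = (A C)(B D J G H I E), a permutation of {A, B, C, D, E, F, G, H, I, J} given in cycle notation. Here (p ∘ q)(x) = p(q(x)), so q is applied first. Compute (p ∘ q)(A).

First apply q: q(A) = C, then p(C) = E. Thus (p ∘ q)(A) = E.

E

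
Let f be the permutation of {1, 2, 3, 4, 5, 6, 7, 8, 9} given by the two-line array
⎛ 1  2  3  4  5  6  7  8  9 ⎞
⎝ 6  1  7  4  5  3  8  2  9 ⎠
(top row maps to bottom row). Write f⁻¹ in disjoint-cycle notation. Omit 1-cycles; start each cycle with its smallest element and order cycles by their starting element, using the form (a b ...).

(1 2 8 7 3 6)

The cycle decomposition of f is (1 6 3 7 8 2).
Reversing each cycle (and rotating so the smallest element leads) gives f⁻¹ = (1 2 8 7 3 6).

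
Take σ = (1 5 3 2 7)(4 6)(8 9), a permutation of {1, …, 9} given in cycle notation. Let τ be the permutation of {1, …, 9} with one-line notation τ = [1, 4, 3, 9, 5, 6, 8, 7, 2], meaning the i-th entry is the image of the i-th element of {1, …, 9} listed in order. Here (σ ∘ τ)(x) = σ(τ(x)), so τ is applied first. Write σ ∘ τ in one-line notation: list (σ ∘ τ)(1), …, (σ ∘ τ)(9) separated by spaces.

(σ ∘ τ)(x) = σ(τ(x)). Computing each image: σ(τ(1)) = σ(1) = 5, σ(τ(2)) = σ(4) = 6, σ(τ(3)) = σ(3) = 2, σ(τ(4)) = σ(9) = 8, σ(τ(5)) = σ(5) = 3, σ(τ(6)) = σ(6) = 4, σ(τ(7)) = σ(8) = 9, σ(τ(8)) = σ(7) = 1, σ(τ(9)) = σ(2) = 7.
Hence σ ∘ τ = [5 6 2 8 3 4 9 1 7].

5 6 2 8 3 4 9 1 7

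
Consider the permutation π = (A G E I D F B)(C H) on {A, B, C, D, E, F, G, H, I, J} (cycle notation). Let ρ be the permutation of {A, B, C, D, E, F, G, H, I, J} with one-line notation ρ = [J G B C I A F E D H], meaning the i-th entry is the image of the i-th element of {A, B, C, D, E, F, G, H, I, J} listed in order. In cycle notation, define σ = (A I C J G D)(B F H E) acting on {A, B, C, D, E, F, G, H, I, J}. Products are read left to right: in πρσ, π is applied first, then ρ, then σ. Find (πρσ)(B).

G

(πρσ)(B) = σ(ρ(π(B))). π(B) = A, then ρ(A) = J, then σ(J) = G, so the result is G.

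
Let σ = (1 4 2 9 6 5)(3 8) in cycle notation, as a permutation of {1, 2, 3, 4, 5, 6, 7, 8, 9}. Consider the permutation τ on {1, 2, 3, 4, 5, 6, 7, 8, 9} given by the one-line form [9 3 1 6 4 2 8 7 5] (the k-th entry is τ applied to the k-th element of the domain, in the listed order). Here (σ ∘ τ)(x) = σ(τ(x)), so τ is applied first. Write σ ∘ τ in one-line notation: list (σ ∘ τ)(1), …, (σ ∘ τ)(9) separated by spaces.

6 8 4 5 2 9 3 7 1

For each element, apply τ then σ: 1 → 9 → 6; 2 → 3 → 8; 3 → 1 → 4; 4 → 6 → 5; 5 → 4 → 2; 6 → 2 → 9; 7 → 8 → 3; 8 → 7 → 7; 9 → 5 → 1.
So σ ∘ τ in one-line form is 6 8 4 5 2 9 3 7 1.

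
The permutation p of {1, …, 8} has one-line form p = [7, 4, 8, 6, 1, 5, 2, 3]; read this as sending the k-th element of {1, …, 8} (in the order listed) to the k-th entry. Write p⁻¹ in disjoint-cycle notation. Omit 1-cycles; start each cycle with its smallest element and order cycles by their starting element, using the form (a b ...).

The cycle decomposition of p is (1 7 2 4 6 5)(3 8).
The inverse reverses every cycle; in canonical form, p⁻¹ = (1 5 6 4 2 7)(3 8).

(1 5 6 4 2 7)(3 8)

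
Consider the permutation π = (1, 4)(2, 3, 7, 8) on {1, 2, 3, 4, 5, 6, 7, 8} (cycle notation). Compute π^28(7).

7

7 lies in the 4-cycle (2, 3, 7, 8).
On a 4-cycle, π^4 is the identity, so π^28 = π^0 there (28 ≡ 0 mod 4).
So π^28(7) = 7.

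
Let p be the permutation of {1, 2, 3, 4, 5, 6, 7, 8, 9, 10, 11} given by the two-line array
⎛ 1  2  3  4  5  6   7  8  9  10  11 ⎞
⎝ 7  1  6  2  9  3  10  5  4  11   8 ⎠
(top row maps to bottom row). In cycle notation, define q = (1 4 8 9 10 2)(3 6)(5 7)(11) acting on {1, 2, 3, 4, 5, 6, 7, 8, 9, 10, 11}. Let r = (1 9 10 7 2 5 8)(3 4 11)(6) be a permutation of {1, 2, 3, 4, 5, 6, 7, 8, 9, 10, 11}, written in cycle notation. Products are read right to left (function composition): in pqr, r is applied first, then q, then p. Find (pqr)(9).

1

Chase 9: r(9) = 10; q(10) = 2; p(2) = 1. Hence (pqr)(9) = 1.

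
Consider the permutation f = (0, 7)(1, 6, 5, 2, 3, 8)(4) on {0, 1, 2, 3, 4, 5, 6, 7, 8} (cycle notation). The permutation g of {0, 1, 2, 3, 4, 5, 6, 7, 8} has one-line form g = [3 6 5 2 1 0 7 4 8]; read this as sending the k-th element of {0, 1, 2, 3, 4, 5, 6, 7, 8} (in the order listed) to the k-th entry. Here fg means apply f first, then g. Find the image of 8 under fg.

6

(fg)(8) = g(f(8)). f(8) = 1, then g(1) = 6. So (fg)(8) = 6.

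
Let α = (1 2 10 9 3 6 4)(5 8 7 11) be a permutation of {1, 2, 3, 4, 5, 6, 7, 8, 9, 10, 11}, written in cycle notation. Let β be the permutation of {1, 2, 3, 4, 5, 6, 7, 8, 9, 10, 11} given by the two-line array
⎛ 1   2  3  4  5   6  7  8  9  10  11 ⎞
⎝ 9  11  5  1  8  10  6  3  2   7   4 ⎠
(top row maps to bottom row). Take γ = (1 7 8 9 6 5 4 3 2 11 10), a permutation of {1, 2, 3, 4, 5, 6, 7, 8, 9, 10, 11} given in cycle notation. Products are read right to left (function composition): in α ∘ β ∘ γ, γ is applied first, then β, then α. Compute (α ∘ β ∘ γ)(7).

6

Chase 7: γ(7) = 8; β(8) = 3; α(3) = 6. Hence (α ∘ β ∘ γ)(7) = 6.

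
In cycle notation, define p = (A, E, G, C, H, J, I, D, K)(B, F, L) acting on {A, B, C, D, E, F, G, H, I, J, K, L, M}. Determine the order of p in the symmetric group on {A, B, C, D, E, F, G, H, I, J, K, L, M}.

9

The cycle type of p is (9, 3, 1).
The order of p is the least common multiple of its cycle lengths: lcm(9, 3) = 9.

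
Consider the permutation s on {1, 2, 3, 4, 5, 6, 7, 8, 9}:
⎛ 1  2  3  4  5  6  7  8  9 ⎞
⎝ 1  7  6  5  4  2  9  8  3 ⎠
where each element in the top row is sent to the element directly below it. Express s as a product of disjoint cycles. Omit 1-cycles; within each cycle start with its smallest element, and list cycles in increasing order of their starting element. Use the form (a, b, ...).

(2, 7, 9, 3, 6)(4, 5)

Start at 2 and follow images: 2 → 7 → 9 → 3 → 6 → 2, giving the cycle (2, 7, 9, 3, 6).
Repeating from the next unused element and collecting all non-trivial cycles gives (2, 7, 9, 3, 6)(4, 5).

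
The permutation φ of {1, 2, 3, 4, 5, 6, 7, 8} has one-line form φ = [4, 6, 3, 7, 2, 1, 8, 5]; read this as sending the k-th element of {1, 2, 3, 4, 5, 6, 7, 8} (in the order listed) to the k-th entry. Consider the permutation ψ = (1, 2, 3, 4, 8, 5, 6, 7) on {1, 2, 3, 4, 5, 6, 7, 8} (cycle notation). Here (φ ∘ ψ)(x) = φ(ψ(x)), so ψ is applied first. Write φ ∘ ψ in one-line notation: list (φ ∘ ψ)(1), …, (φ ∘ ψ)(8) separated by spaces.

(φ ∘ ψ)(x) = φ(ψ(x)). Computing each image: φ(ψ(1)) = φ(2) = 6, φ(ψ(2)) = φ(3) = 3, φ(ψ(3)) = φ(4) = 7, φ(ψ(4)) = φ(8) = 5, φ(ψ(5)) = φ(6) = 1, φ(ψ(6)) = φ(7) = 8, φ(ψ(7)) = φ(1) = 4, φ(ψ(8)) = φ(5) = 2.
Hence φ ∘ ψ = [6 3 7 5 1 8 4 2].

6 3 7 5 1 8 4 2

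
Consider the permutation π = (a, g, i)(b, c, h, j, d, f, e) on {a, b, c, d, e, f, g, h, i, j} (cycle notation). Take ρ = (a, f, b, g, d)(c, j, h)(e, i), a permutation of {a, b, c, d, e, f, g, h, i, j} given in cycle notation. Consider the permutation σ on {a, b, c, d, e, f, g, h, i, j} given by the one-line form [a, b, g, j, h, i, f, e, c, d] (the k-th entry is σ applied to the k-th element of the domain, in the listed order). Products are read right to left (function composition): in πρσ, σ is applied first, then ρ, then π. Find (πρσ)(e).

h

Chase e: σ(e) = h; ρ(h) = c; π(c) = h. Hence (πρσ)(e) = h.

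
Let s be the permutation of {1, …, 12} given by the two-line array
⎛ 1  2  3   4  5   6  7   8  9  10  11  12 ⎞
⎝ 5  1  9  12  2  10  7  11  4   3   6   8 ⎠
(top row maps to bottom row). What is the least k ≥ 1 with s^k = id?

The disjoint-cycle form of s has cycle lengths 8, 3, 1.
The order of s is the least common multiple of its cycle lengths: lcm(8, 3) = 24.

24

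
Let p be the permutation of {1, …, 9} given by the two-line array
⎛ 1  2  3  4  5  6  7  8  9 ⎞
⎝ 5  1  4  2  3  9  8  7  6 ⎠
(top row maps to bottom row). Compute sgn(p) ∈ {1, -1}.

1

In disjoint-cycle form the cycle lengths are 5, 2, 2.
A cycle is odd iff its length is even; p has 2 even-length cycles, so sgn(p) = (−1)^2 and p is even.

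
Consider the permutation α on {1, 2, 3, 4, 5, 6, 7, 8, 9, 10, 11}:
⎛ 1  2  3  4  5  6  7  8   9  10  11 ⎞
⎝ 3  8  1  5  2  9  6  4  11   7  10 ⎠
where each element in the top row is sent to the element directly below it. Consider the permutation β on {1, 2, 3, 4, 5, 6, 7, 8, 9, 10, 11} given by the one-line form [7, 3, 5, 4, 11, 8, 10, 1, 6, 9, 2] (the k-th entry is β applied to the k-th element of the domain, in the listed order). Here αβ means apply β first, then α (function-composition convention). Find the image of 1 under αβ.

6

(αβ)(1) = α(β(1)). β(1) = 7, then α(7) = 6. So (αβ)(1) = 6.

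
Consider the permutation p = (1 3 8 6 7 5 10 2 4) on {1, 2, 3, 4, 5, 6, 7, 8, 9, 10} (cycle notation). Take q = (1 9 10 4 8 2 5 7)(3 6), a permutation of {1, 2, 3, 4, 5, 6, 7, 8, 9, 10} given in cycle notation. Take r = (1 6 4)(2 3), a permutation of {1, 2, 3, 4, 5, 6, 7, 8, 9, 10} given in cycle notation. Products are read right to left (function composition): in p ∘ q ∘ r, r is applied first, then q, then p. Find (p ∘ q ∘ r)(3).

(p ∘ q ∘ r)(3) = p(q(r(3))). r(3) = 2, then q(2) = 5, then p(5) = 10, so the result is 10.

10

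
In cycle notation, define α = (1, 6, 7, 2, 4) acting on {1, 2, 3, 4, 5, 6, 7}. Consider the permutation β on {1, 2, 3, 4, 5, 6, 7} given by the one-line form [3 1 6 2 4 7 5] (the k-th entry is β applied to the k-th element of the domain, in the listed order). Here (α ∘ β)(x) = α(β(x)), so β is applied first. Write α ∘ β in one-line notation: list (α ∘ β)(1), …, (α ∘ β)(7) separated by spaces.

(α ∘ β)(x) = α(β(x)). Computing each image: α(β(1)) = α(3) = 3, α(β(2)) = α(1) = 6, α(β(3)) = α(6) = 7, α(β(4)) = α(2) = 4, α(β(5)) = α(4) = 1, α(β(6)) = α(7) = 2, α(β(7)) = α(5) = 5.
Hence α ∘ β = [3 6 7 4 1 2 5].

3 6 7 4 1 2 5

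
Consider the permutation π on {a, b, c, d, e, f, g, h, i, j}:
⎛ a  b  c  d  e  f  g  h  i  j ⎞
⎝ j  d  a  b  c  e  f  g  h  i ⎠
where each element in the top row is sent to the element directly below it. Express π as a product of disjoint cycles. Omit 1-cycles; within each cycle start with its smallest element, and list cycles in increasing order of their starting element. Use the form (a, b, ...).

From a: a → j → i → h → g → f → e → c → a, closing the cycle (a, j, i, h, g, f, e, c).
Repeating from the next unused element and collecting all non-trivial cycles gives (a, j, i, h, g, f, e, c)(b, d).

(a, j, i, h, g, f, e, c)(b, d)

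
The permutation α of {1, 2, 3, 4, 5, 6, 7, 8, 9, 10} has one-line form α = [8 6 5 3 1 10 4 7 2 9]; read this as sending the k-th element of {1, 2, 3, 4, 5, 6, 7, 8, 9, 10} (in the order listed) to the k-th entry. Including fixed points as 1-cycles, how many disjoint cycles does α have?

The cycle decomposition is (1, 8, 7, 4, 3, 5)(2, 6, 10, 9), which has 2 cycles (counting 1-cycles).

2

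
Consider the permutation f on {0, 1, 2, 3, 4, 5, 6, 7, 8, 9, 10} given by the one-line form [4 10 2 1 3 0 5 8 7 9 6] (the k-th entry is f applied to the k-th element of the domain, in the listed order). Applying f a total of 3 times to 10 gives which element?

0

Tracing 10 → 6 → … returns to 10 after 7 steps, so 10 lies in a 7-cycle (0, 4, 3, 1, 10, 6, 5).
Advancing 3 steps from 10: 10 → 6 → 5 → 0.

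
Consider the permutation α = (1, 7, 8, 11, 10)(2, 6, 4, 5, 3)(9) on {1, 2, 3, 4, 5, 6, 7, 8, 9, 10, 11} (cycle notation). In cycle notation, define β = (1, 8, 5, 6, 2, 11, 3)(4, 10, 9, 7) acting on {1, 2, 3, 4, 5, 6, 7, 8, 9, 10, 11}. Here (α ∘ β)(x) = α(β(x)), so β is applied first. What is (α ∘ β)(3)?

7

First apply β: β(3) = 1, then α(1) = 7. Thus (α ∘ β)(3) = 7.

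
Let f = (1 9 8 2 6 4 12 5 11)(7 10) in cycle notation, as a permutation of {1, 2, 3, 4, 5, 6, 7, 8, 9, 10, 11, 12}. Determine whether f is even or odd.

odd

The cycle lengths are 9, 2, 1.
A cycle of length ℓ contributes ℓ−1 transpositions, so f is a product of 8 + 1 = 9 transpositions — odd.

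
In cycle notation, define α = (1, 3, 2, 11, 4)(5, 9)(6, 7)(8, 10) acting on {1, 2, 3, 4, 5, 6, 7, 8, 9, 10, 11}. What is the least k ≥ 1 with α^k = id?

The disjoint cycles have lengths 5, 2, 2, 2.
The order of α is the least common multiple of its cycle lengths: lcm(5, 2, 2, 2) = 10.

10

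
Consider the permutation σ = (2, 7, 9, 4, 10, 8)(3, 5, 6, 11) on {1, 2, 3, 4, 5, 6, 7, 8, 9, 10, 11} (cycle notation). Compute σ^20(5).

5 lies in the 4-cycle (3, 5, 6, 11).
On a 4-cycle, σ^4 is the identity, so σ^20 = σ^0 there (20 ≡ 0 mod 4).
So σ^20(5) = 5.

5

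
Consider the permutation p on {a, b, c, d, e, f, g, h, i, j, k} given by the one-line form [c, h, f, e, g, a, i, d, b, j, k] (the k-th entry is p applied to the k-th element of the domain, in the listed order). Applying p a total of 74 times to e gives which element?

i

Tracing e → g → … returns to e after 6 steps, so e lies in a 6-cycle (b h d e g i).
Powers repeat with period 6 on this cycle, and 74 mod 6 = 2, so p^74(e) = p^2(e).
Advancing 2 steps from e: e → g → i.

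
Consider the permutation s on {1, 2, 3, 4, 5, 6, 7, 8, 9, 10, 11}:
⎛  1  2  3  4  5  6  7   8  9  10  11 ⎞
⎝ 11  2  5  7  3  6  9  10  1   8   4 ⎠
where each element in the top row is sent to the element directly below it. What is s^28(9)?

Tracing 9 → 1 → … returns to 9 after 5 steps, so 9 lies in a 5-cycle (1, 11, 4, 7, 9).
On a 5-cycle, s^5 is the identity, so s^28 = s^3 there (28 ≡ 3 mod 5).
Stepping 3 places around the cycle: 9 → 1 → 11 → 4.

4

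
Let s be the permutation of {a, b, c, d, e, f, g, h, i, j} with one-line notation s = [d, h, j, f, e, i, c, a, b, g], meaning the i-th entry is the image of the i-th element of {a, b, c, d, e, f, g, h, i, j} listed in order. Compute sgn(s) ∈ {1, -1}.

In disjoint-cycle form the cycle lengths are 6, 3, 1.
A cycle of length ℓ contributes ℓ−1 transpositions, so s is a product of 5 + 2 = 7 transpositions — odd.

-1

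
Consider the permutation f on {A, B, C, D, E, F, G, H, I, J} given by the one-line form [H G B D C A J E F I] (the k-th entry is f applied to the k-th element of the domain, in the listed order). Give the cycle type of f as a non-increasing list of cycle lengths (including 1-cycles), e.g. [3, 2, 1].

The disjoint cycles are (A, H, E, C, B, G, J, I, F)(D), with lengths 9, 1 in non-increasing order.

[9, 1]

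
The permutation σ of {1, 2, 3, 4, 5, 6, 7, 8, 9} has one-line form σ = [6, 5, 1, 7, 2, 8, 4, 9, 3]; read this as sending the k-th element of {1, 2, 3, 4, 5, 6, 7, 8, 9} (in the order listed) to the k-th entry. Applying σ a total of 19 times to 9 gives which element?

8

Tracing 9 → 3 → … returns to 9 after 5 steps, so 9 lies in a 5-cycle (1, 6, 8, 9, 3).
On a 5-cycle, σ^5 is the identity, so σ^19 = σ^4 there (19 ≡ 4 mod 5).
Advancing 4 steps from 9: 9 → 3 → 1 → 6 → 8.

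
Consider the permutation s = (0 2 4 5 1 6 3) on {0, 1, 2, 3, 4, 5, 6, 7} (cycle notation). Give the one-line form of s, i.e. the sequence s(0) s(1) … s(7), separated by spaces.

2 6 4 0 5 1 3 7

Each element maps to the next entry in its cycle (wrapping to the front): 0→2, 1→6, 2→4, 3→0, 4→5, 5→1, 6→3, 7→7.
Listing these in domain order gives 2 6 4 0 5 1 3 7.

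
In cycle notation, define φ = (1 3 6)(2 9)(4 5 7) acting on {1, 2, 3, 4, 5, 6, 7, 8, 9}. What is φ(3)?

6

In the cycle (1 3 6), 3 is followed by 6, so φ(3) = 6.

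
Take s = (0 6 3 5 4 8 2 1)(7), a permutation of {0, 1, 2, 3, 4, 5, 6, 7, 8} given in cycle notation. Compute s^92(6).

6 lies in the 8-cycle (0 6 3 5 4 8 2 1).
Powers repeat with period 8 on this cycle, and 92 mod 8 = 4, so s^92(6) = s^4(6).
Stepping 4 places around the cycle: 6 → 3 → 5 → 4 → 8.

8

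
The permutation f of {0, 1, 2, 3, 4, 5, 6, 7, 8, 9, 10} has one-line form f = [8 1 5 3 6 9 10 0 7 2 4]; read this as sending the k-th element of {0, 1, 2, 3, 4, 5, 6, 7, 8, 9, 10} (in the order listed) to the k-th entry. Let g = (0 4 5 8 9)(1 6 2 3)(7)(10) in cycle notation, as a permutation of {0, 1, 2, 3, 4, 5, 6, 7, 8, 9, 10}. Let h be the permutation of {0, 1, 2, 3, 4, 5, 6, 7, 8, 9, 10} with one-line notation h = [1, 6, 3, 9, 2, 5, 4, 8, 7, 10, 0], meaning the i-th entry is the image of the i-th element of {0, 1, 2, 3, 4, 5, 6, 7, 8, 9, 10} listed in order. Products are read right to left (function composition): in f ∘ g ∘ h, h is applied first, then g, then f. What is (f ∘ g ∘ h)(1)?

5

(f ∘ g ∘ h)(1) = f(g(h(1))). h(1) = 6, then g(6) = 2, then f(2) = 5, so the result is 5.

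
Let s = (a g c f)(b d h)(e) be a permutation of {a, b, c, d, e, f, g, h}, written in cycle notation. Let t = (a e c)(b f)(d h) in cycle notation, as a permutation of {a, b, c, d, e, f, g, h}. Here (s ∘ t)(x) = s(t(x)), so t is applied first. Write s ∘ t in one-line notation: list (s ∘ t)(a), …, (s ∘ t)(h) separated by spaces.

e a g b f d c h

(s ∘ t)(x) = s(t(x)). Computing each image: s(t(a)) = s(e) = e, s(t(b)) = s(f) = a, s(t(c)) = s(a) = g, s(t(d)) = s(h) = b, s(t(e)) = s(c) = f, s(t(f)) = s(b) = d, s(t(g)) = s(g) = c, s(t(h)) = s(d) = h.
Hence s ∘ t = [e a g b f d c h].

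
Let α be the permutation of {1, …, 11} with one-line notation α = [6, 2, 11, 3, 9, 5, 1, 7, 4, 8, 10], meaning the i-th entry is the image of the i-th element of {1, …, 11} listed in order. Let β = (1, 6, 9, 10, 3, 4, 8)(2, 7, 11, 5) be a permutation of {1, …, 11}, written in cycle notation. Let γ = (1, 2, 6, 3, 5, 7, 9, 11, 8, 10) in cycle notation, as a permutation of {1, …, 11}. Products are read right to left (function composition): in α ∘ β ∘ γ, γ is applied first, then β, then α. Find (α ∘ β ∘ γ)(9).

Apply the permutations in order: γ(9) = 11, then β(11) = 5, then α(5) = 9. So (α ∘ β ∘ γ)(9) = 9.

9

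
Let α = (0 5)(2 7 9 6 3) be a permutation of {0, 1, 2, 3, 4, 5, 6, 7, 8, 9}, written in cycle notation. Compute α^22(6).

6 lies in the 5-cycle (2 7 9 6 3).
On a 5-cycle, α^5 is the identity, so α^22 = α^2 there (22 ≡ 2 mod 5).
Advancing 2 steps from 6: 6 → 3 → 2.

2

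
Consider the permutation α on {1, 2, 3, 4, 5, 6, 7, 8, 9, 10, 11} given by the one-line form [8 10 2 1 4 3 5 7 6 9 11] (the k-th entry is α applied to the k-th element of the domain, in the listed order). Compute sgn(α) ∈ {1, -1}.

1

In disjoint-cycle form the cycle lengths are 5, 5, 1.
A cycle of length ℓ contributes ℓ−1 transpositions, so α is a product of 4 + 4 = 8 transpositions — even.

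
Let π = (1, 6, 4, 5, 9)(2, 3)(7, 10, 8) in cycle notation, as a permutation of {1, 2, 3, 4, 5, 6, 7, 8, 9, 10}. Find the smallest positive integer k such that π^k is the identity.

30

The disjoint cycles have lengths 5, 3, 2.
The order of π is the least common multiple of its cycle lengths: lcm(5, 3, 2) = 30.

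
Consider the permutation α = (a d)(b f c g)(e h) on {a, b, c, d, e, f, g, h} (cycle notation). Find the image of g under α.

Within (b f c g), g ↦ b.

b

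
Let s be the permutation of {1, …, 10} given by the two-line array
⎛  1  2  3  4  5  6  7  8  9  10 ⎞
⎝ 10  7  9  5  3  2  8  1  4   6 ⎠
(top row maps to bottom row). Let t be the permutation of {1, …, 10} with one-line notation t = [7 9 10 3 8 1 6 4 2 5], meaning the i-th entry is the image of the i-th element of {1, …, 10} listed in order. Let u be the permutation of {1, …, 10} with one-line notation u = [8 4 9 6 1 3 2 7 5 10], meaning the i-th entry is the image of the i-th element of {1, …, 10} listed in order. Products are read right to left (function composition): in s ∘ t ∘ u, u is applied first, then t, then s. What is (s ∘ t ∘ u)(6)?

Chase 6: u(6) = 3; t(3) = 10; s(10) = 6. Hence (s ∘ t ∘ u)(6) = 6.

6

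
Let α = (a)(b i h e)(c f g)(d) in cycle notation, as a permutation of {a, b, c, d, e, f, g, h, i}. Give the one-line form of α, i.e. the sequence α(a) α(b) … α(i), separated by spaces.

a i f d b g c e h

Reading each image from the cycles: a→a, b→i, c→f, d→d, e→b, f→g, g→c, h→e, i→h.
So the one-line form is a i f d b g c e h.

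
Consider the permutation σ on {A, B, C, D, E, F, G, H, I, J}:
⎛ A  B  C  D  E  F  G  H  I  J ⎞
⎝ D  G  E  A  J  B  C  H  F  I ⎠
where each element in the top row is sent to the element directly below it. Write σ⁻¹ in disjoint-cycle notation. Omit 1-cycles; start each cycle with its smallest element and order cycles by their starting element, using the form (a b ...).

(A D)(B F I J E C G)

The cycle decomposition of σ is (A D)(B G C E J I F).
Reversing each cycle (and rotating so the smallest element leads) gives σ⁻¹ = (A D)(B F I J E C G).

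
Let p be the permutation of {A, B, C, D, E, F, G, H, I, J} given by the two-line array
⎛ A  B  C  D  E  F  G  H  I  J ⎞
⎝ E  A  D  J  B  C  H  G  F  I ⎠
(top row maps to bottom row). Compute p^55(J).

J

Tracing J → I → … returns to J after 5 steps, so J lies in a 5-cycle (C D J I F).
Since the cycle has length 5, p^55 acts on it the same as p^0 (55 mod 5 = 0).
So p^55(J) = J.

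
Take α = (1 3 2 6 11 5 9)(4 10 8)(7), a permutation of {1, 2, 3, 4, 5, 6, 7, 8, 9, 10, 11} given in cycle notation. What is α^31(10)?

8

10 lies in the 3-cycle (4 10 8).
On a 3-cycle, α^3 is the identity, so α^31 = α^1 there (31 ≡ 1 mod 3).
Advancing 1 step from 10: 10 → 8.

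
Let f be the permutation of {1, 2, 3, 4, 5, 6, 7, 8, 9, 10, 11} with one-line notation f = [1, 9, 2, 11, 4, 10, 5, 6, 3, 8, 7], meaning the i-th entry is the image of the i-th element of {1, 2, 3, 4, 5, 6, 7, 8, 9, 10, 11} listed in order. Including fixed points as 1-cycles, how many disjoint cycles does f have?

The cycle decomposition is (1)(2 9 3)(4 11 7 5)(6 10 8), which has 4 cycles (counting 1-cycles).

4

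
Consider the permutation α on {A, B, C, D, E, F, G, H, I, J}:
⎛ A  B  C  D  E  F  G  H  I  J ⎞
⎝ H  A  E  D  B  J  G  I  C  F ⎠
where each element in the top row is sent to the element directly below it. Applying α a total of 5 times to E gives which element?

C

Tracing E → B → … returns to E after 6 steps, so E lies in a 6-cycle (A, H, I, C, E, B).
Stepping 5 places around the cycle: E → B → A → H → I → C.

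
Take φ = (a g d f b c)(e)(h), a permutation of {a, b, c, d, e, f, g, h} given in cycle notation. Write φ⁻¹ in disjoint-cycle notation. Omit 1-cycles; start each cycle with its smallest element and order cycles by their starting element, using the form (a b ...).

(a c b f d g)

If φ sends a → b within a cycle, φ⁻¹ sends b → a; equivalently, reverse each cycle.
Reversing each cycle of φ and rotating so the smallest element leads gives (a c b f d g).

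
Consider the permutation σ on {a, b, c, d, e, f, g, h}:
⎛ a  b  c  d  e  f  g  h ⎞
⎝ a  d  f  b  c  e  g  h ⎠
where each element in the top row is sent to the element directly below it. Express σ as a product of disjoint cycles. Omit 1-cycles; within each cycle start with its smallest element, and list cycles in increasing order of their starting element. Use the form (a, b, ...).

(b, d)(c, f, e)

Iterating σ from b gives b → d → b; that is the 2-cycle (b, d).
Repeating from the next unused element and collecting all non-trivial cycles gives (b, d)(c, f, e).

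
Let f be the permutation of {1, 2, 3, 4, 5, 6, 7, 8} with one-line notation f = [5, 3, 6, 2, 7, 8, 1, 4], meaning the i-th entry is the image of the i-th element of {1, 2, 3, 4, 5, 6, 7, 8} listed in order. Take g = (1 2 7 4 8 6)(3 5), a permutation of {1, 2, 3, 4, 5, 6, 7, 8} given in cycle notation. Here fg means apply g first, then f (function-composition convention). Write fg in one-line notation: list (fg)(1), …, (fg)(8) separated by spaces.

3 1 7 4 6 5 2 8

(fg)(x) = f(g(x)). Computing each image: f(g(1)) = f(2) = 3, f(g(2)) = f(7) = 1, f(g(3)) = f(5) = 7, f(g(4)) = f(8) = 4, f(g(5)) = f(3) = 6, f(g(6)) = f(1) = 5, f(g(7)) = f(4) = 2, f(g(8)) = f(6) = 8.
Hence fg = [3 1 7 4 6 5 2 8].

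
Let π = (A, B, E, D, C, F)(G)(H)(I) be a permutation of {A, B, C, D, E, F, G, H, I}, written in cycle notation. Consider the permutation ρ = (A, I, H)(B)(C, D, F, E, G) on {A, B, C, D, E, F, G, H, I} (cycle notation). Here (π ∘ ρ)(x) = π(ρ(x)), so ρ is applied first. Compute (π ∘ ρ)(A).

I

First apply ρ: ρ(A) = I, then π(I) = I. Thus (π ∘ ρ)(A) = I.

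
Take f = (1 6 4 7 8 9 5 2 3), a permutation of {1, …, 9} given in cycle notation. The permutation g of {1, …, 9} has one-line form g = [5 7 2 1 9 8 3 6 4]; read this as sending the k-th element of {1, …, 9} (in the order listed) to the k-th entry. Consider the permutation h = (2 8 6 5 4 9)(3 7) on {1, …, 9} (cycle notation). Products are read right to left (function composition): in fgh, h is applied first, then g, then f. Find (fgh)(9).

8

Chase 9: h(9) = 2; g(2) = 7; f(7) = 8. Hence (fgh)(9) = 8.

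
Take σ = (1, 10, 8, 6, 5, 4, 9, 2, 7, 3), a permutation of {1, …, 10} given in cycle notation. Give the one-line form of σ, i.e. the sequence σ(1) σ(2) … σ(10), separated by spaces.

10 7 1 9 4 5 3 6 2 8

Each element maps to the next entry in its cycle (wrapping to the front): 1→10, 2→7, 3→1, 4→9, 5→4, 6→5, 7→3, 8→6, 9→2, 10→8.
Listing these in domain order gives 10 7 1 9 4 5 3 6 2 8.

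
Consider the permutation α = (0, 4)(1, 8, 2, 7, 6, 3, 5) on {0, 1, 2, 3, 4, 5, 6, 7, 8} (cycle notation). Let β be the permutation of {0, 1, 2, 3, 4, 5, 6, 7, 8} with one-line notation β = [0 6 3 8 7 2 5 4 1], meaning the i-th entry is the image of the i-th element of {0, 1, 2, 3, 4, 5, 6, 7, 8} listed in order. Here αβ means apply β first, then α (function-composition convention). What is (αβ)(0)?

4

(αβ)(0) = α(β(0)). β(0) = 0, then α(0) = 4. So (αβ)(0) = 4.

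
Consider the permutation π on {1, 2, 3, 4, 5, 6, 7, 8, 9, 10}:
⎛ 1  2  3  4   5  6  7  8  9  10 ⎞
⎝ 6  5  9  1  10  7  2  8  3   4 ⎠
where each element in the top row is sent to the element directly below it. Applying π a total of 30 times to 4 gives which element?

6

Tracing 4 → 1 → … returns to 4 after 7 steps, so 4 lies in a 7-cycle (1 6 7 2 5 10 4).
Since the cycle has length 7, π^30 acts on it the same as π^2 (30 mod 7 = 2).
Stepping 2 places around the cycle: 4 → 1 → 6.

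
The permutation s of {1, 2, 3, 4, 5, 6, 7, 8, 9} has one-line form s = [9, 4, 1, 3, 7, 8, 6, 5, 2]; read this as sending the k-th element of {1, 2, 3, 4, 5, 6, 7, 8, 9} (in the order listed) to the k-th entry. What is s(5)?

5 is element number 5 of the domain, and entry number 5 of the one-line form is 7, so s(5) = 7.

7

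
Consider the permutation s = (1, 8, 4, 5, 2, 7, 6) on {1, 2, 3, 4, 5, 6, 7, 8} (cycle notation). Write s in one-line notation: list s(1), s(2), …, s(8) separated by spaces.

Reading each image from the cycles: 1→8, 2→7, 3→3, 4→5, 5→2, 6→1, 7→6, 8→4.
So the one-line form is 8 7 3 5 2 1 6 4.

8 7 3 5 2 1 6 4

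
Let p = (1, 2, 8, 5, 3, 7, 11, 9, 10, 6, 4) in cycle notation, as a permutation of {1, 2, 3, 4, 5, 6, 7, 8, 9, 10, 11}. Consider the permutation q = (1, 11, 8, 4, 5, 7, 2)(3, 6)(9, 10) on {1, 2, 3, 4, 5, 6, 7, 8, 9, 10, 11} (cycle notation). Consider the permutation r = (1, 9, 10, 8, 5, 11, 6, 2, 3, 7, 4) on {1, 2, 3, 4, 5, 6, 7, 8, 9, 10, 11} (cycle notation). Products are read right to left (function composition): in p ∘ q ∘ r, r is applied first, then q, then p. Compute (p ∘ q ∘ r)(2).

Chase 2: r(2) = 3; q(3) = 6; p(6) = 4. Hence (p ∘ q ∘ r)(2) = 4.

4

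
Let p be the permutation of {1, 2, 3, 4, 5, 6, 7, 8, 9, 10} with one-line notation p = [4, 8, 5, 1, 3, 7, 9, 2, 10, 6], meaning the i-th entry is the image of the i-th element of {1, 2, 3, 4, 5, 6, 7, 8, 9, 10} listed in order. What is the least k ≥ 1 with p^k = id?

Writing p as disjoint cycles, the cycle lengths are 4, 2, 2, 2.
Since disjoint cycles commute, ord(p) = lcm(4, 2, 2, 2) = 4.

4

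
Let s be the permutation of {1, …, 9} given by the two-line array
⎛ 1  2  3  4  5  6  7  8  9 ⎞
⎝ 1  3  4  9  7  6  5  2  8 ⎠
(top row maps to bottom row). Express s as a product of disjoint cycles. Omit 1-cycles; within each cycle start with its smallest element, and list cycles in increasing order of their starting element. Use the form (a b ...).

(2 3 4 9 8)(5 7)

Start at 2 and follow images: 2 → 3 → 4 → 9 → 8 → 2, giving the cycle (2 3 4 9 8).
Continuing from each remaining unvisited element yields (2 3 4 9 8)(5 7).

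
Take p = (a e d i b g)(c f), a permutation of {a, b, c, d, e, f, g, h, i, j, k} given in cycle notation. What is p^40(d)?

d lies in the 6-cycle (a e d i b g).
Since the cycle has length 6, p^40 acts on it the same as p^4 (40 mod 6 = 4).
Advancing 4 steps from d: d → i → b → g → a.

a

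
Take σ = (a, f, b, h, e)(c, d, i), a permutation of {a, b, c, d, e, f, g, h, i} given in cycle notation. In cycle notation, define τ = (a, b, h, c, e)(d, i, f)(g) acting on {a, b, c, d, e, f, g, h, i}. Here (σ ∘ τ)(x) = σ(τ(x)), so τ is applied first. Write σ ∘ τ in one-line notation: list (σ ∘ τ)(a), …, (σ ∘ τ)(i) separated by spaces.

h e a c f i g d b

Chase each element through τ then σ: a → b → h; b → h → e; c → e → a; d → i → c; e → a → f; f → d → i; g → g → g; h → c → d; i → f → b.
So σ ∘ τ in one-line form is h e a c f i g d b.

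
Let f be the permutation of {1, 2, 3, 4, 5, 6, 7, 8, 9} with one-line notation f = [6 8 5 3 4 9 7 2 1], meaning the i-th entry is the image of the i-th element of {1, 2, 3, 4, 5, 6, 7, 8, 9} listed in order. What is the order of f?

6

Writing f as disjoint cycles, the cycle lengths are 3, 3, 2, 1.
The order of f is the least common multiple of its cycle lengths: lcm(3, 3, 2) = 6.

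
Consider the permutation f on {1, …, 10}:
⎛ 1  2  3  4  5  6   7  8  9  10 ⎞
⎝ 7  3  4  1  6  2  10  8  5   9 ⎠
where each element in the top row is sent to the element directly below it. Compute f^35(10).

Tracing 10 → 9 → … returns to 10 after 9 steps, so 10 lies in a 9-cycle (1, 7, 10, 9, 5, 6, 2, 3, 4).
Powers repeat with period 9 on this cycle, and 35 mod 9 = 8, so f^35(10) = f^8(10).
Advancing 8 steps from 10: 10 → 9 → 5 → 6 → 2 → 3 → 4 → 1 → 7.

7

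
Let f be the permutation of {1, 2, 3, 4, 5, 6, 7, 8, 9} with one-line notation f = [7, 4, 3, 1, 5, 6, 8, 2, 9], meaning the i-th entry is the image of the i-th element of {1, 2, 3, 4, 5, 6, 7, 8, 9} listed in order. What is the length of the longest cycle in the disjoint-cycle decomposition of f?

Decomposing into disjoint cycles gives (1 7 8 2 4); the longest has length 5.

5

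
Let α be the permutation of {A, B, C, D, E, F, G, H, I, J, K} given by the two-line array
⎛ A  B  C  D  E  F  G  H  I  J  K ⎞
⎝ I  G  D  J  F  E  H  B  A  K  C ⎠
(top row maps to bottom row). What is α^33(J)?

Tracing J → K → … returns to J after 4 steps, so J lies in a 4-cycle (C, D, J, K).
On a 4-cycle, α^4 is the identity, so α^33 = α^1 there (33 ≡ 1 mod 4).
Advancing 1 step from J: J → K.

K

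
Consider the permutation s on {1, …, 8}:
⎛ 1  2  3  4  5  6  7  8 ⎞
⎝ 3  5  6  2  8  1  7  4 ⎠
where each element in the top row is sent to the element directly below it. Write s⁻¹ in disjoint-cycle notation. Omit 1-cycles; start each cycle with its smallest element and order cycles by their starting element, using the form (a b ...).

The cycle decomposition of s is (1 3 6)(2 5 8 4).
The inverse reverses every cycle; in canonical form, s⁻¹ = (1 6 3)(2 4 8 5).

(1 6 3)(2 4 8 5)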